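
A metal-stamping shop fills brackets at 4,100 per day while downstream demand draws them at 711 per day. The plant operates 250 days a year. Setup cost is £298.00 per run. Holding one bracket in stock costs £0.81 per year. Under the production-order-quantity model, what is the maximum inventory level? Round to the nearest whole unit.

Annual demand D = 711 × 250 = 177,750.
Production build-up factor (1 − d/p) = 1 − 711/4,100 = 0.8266.
Q* = √(2DS / (H(1 − d/p))) = √(2 × 177,750 × 298 / (0.81 × 0.8266)).
= √(105,939,000 / 0.6695) ≈ 12578.868.
Maximum inventory = Q*(1 − d/p) = 12578.868 × 0.8266 ≈ 10397.508.

I_max ≈ 10,398 brackets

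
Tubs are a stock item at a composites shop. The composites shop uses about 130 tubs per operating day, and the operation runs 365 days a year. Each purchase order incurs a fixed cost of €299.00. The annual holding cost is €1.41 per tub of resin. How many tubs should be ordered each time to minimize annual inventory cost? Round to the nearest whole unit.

Annual demand D = 130 × 365 = 47,450.
EOQ = √(2DS / H) = √(2 × 47,450 × 299 / 1.41).
= √(28,375,100 / 1.41) = √20,124,184.3972 ≈ 4485.999.

Q* ≈ 4,486 tubs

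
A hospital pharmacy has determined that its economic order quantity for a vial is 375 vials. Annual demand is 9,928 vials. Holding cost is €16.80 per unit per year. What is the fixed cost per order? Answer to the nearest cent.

Invert the EOQ relation Q*² = 2DS/H.
From Q* = √(2DS/H): S = Q*²H / (2D) = 375² × 16.8 / (2 × 9,928) = 118.9817.

S ≈ €118.98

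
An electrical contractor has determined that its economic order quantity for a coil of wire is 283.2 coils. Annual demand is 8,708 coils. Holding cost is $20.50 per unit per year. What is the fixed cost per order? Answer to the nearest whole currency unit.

Squaring Q* = √(2DS/H) gives Q*² = 2DS/H.
From Q* = √(2DS/H): S = Q*²H / (2D) = 283.2² × 20.5 / (2 × 8,708) = 94.4043.

S ≈ $94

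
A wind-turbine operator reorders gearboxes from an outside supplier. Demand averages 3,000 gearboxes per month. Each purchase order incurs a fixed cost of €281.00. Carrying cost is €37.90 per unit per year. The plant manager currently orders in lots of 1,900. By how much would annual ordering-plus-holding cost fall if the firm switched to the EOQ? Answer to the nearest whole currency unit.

Annual demand D = 3,000 × 12 = 36,000.
EOQ = √(2DS/H) = √(2 × 36,000 × 281 / 37.9) ≈ 730.63.
Cost at Q* = (D/Q*)S + (Q*/2)H = √(2DSH) ≈ €27,691.02.
Cost at Q = 1,900: (36,000/1,900)×281 + (1,900/2)×37.9 = €5,324.21 + €36,005.00 = €41,329.21.
Excess = €41,329.21 − €27,691.02 = €13,638.19.

Extra cost ≈ €13,638 per year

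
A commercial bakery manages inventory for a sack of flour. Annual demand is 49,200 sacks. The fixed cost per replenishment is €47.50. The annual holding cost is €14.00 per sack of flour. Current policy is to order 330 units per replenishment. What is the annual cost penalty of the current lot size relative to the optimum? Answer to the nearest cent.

EOQ = √(2DS/H) = √(2 × 49,200 × 47.5 / 14) ≈ 577.80.
Cost at Q* = (D/Q*)S + (Q*/2)H = √(2DSH) ≈ €8,089.25.
Cost at Q = 330: (49,200/330)×47.5 + (330/2)×14 = €7,081.82 + €2,310.00 = €9,391.82.
Excess = €9,391.82 − €8,089.25 = €1,302.57.

Extra cost ≈ €1,302.57 per year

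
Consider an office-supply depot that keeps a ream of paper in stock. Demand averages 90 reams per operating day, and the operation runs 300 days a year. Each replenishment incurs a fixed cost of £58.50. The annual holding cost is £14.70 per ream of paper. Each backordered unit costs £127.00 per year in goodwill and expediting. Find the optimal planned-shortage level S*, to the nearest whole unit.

Annual demand D = 90 × 300 = 27,000.
With planned backorders, Q* = √(2DS/H) · √((H+B)/B).
√(2DS/H) = √(2 × 27,000 × 58.5 / 14.7) = 463.571.
√((H+B)/B) = √((14.7+127)/127) = 1.0563.
Q* ≈ 489.665.
S* = Q* · H/(H+B) = 489.665 × 14.7/141.7 ≈ 50.798.

S* ≈ 51 reams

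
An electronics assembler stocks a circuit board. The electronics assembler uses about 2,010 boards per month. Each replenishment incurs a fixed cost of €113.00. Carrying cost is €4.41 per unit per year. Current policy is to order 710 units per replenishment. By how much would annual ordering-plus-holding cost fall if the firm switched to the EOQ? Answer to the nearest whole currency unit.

Extra cost ≈ €501 per year

Annual demand D = 2,010 × 12 = 24,120.
EOQ = √(2DS/H) = √(2 × 24,120 × 113 / 4.41) ≈ 1111.79.
Cost at Q* = (D/Q*)S + (Q*/2)H = √(2DSH) ≈ €4,903.00.
Cost at Q = 710: (24,120/710)×113 + (710/2)×4.41 = €3,838.82 + €1,565.55 = €5,404.37.
Excess = €5,404.37 − €4,903.00 = €501.36.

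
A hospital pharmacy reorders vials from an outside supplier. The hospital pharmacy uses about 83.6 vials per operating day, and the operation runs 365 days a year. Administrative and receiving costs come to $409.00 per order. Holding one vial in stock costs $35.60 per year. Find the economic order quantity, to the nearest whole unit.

Q* ≈ 837 vials

Annual demand D = 83.6 × 365 = 30,514.
EOQ = √(2DS / H) = √(2 × 30,514 × 409 / 35.6).
= √(24,960,452 / 35.6) = √701,136.2921 ≈ 837.339.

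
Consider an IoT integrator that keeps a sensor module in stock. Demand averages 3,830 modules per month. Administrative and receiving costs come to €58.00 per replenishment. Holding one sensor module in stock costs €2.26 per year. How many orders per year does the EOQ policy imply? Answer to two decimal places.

N ≈ 29.92 orders per year

Annual demand D = 3,830 × 12 = 45,960.
EOQ = √(2DS/H) = √(2 × 45,960 × 58 / 2.26) ≈ 1535.91.
Orders per year = D / Q* = 45,960 / 1535.91 ≈ 29.924.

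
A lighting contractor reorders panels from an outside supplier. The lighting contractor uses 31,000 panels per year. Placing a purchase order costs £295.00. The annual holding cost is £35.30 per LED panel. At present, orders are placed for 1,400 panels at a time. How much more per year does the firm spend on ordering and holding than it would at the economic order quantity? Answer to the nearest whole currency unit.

EOQ = √(2DS/H) = √(2 × 31,000 × 295 / 35.3) ≈ 719.81.
Cost at Q* = (D/Q*)S + (Q*/2)H = √(2DSH) ≈ £25,409.39.
Cost at Q = 1,400: (31,000/1,400)×295 + (1,400/2)×35.3 = £6,532.14 + £24,710.00 = £31,242.14.
Excess = £31,242.14 − £25,409.39 = £5,832.75.

Extra cost ≈ £5,833 per year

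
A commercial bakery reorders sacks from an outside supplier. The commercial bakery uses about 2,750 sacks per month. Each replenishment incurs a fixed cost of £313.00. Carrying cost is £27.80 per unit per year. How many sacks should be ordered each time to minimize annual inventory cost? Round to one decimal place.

Q* ≈ 862.0 sacks

Annual demand D = 2,750 × 12 = 33,000.
EOQ = √(2DS / H) = √(2 × 33,000 × 313 / 27.8).
= √(20,658,000 / 27.8) = √743,093.5252 ≈ 862.029.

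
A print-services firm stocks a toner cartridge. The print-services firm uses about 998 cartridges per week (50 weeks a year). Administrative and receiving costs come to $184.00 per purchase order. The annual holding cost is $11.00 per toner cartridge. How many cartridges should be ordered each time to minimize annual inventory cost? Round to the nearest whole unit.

Q* ≈ 1,292 cartridges

Annual demand D = 998 × 50 = 49,900.
EOQ = √(2DS / H) = √(2 × 49,900 × 184 / 11).
= √(18,363,200 / 11) = √1,669,381.8182 ≈ 1292.046.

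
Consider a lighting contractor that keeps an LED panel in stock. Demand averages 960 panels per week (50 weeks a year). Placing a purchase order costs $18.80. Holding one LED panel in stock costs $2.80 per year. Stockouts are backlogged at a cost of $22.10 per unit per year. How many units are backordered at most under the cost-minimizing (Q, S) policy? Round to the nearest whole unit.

Annual demand D = 960 × 50 = 48,000.
With planned backorders, Q* = √(2DS/H) · √((H+B)/B).
√(2DS/H) = √(2 × 48,000 × 18.8 / 2.8) = 802.852.
√((H+B)/B) = √((2.8+22.1)/22.1) = 1.0615.
Q* ≈ 852.195.
S* = Q* · H/(H+B) = 852.195 × 2.8/24.9 ≈ 95.829.

S* ≈ 96 panels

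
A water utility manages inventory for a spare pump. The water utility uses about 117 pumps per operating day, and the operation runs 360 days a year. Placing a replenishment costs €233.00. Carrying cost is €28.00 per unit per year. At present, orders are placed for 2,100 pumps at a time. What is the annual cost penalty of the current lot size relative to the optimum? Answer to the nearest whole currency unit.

Extra cost ≈ €10,630 per year

Annual demand D = 117 × 360 = 42,120.
EOQ = √(2DS/H) = √(2 × 42,120 × 233 / 28) ≈ 837.26.
Cost at Q* = (D/Q*)S + (Q*/2)H = √(2DSH) ≈ €23,443.16.
Cost at Q = 2,100: (42,120/2,100)×233 + (2,100/2)×28 = €4,673.31 + €29,400.00 = €34,073.31.
Excess = €34,073.31 − €23,443.16 = €10,630.15.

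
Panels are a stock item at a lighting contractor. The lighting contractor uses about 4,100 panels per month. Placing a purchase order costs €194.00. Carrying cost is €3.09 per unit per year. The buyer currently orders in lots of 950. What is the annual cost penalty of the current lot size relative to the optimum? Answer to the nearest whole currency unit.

Extra cost ≈ €3,835 per year

Annual demand D = 4,100 × 12 = 49,200.
EOQ = √(2DS/H) = √(2 × 49,200 × 194 / 3.09) ≈ 2485.53.
Cost at Q* = (D/Q*)S + (Q*/2)H = √(2DSH) ≈ €7,680.29.
Cost at Q = 950: (49,200/950)×194 + (950/2)×3.09 = €10,047.16 + €1,467.75 = €11,514.91.
Excess = €11,514.91 − €7,680.29 = €3,834.62.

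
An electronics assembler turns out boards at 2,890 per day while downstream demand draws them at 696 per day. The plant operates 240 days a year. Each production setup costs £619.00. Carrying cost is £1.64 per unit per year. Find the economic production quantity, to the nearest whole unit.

Annual demand D = 696 × 240 = 167,040.
Production build-up factor (1 − d/p) = 1 − 696/2,890 = 0.7592.
Q* = √(2DS / (H(1 − d/p))) = √(2 × 167,040 × 619 / (1.64 × 0.7592)).
= √(206,795,520 / 1.245) ≈ 12887.814.

Q* ≈ 12,888 boards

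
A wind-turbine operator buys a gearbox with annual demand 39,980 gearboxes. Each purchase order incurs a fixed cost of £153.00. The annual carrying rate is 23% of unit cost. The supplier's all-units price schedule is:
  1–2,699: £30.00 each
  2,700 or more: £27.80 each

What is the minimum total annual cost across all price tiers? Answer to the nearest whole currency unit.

Holding cost per unit per year at price C is H = 0.23·C.
Candidates are each tier's EOQ (if it falls in that tier) and each price-break quantity.
EOQ at £30.00 = 1331.6 (feasible in tier 1): TC = 39,980×£30.00 + (39,980/1331.6)×153 + (1331.6/2)×0.23×£30.00 = £1,208,587.70.
EOQ at £27.80 = 1383.2 < 2700, so use break Q=2700: TC = 39,980×£27.80 + (39,980/2700.0)×153 + (2700.0/2)×0.23×£27.80 = £1,122,341.43.
Lowest total cost among the candidates is at Q = 2700.0.

TC* ≈ £1,122,341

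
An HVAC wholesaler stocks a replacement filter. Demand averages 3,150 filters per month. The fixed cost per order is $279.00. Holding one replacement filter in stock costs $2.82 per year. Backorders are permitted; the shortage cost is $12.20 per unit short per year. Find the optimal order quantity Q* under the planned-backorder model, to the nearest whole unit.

Q* ≈ 3,035 filters

Annual demand D = 3,150 × 12 = 37,800.
With planned backorders, Q* = √(2DS/H) · √((H+B)/B).
√(2DS/H) = √(2 × 37,800 × 279 / 2.82) = 2734.881.
√((H+B)/B) = √((2.82+12.2)/12.2) = 1.1096.
Q* ≈ 3034.544.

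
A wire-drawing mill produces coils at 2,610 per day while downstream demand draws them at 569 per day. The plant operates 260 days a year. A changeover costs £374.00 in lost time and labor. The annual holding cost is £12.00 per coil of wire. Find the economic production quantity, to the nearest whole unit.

Q* ≈ 3,434 coils

Annual demand D = 569 × 260 = 147,940.
Production build-up factor (1 − d/p) = 1 − 569/2,610 = 0.7820.
Q* = √(2DS / (H(1 − d/p))) = √(2 × 147,940 × 374 / (12 × 0.7820)).
= √(110,659,120 / 9.3839) ≈ 3434.011.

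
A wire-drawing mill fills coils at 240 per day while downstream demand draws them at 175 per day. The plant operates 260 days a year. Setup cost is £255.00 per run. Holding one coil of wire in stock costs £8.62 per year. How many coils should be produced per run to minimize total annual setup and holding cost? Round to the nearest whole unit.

Q* ≈ 3,153 coils

Annual demand D = 175 × 260 = 45,500.
Production build-up factor (1 − d/p) = 1 − 175/240 = 0.2708.
Q* = √(2DS / (H(1 − d/p))) = √(2 × 45,500 × 255 / (8.62 × 0.2708)).
= √(23,205,000 / 2.3346) ≈ 3152.725.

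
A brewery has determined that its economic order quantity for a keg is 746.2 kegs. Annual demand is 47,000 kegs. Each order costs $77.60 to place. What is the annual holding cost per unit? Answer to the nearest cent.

The basic EOQ model gives Q* = √(2DS/H); rearrange for the unknown.
From Q* = √(2DS/H): H = 2DS / Q*² = 2 × 47,000 × 77.6 / 746.2² = 13.1002.

H ≈ $13.10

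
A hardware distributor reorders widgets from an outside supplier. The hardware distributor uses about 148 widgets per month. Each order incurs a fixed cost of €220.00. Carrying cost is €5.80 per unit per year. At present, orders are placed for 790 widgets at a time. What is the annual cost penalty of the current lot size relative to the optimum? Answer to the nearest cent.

Extra cost ≈ €656.65 per year

Annual demand D = 148 × 12 = 1,776.
EOQ = √(2DS/H) = √(2 × 1,776 × 220 / 5.8) ≈ 367.06.
Cost at Q* = (D/Q*)S + (Q*/2)H = √(2DSH) ≈ €2,128.93.
Cost at Q = 790: (1,776/790)×220 + (790/2)×5.8 = €494.58 + €2,291.00 = €2,785.58.
Excess = €2,785.58 − €2,128.93 = €656.65.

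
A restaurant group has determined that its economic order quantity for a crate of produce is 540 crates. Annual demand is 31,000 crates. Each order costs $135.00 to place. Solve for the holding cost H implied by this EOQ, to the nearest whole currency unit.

Invert the EOQ relation Q*² = 2DS/H.
From Q* = √(2DS/H): H = 2DS / Q*² = 2 × 31,000 × 135 / 540² = 28.7037.

H ≈ $29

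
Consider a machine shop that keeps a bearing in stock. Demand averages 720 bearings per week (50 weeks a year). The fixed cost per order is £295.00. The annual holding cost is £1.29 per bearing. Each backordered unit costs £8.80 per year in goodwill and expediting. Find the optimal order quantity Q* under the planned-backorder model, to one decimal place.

Q* ≈ 4,345.0 bearings

Annual demand D = 720 × 50 = 36,000.
With planned backorders, Q* = √(2DS/H) · √((H+B)/B).
√(2DS/H) = √(2 × 36,000 × 295 / 1.29) = 4057.723.
√((H+B)/B) = √((1.29+8.8)/8.8) = 1.0708.
Q* ≈ 4344.969.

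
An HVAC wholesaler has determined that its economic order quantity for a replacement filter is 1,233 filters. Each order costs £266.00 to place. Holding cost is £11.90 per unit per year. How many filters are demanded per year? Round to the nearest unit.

D ≈ 34,006 filters per year

The basic EOQ model gives Q* = √(2DS/H); rearrange for the unknown.
From Q* = √(2DS/H): D = Q*²H / (2S) = 1,233² × 11.9 / (2 × 266) = 34006.464.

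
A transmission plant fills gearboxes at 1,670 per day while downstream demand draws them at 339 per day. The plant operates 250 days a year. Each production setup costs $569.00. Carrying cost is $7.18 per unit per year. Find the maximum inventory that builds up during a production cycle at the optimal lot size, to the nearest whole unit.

Annual demand D = 339 × 250 = 84,750.
Production build-up factor (1 − d/p) = 1 − 339/1,670 = 0.7970.
Q* = √(2DS / (H(1 − d/p))) = √(2 × 84,750 × 569 / (7.18 × 0.7970)).
= √(96,445,500 / 5.7225) ≈ 4105.329.
Maximum inventory = Q*(1 − d/p) = 4105.329 × 0.7970 ≈ 3271.972.

I_max ≈ 3,272 gearboxes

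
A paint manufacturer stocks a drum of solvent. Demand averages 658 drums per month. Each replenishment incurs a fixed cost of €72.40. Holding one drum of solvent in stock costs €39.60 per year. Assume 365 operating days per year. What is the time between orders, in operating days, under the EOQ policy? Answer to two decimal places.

T ≈ 7.85 days

Annual demand D = 658 × 12 = 7,896.
EOQ = √(2DS/H) = √(2 × 7,896 × 72.4 / 39.6) ≈ 169.92.
Cycle time = Q*/D × 365 = 169.92 / 7,896 × 365 ≈ 7.855 days.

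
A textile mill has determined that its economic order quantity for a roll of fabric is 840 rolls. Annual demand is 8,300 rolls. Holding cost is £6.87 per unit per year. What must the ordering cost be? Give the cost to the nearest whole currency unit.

Squaring Q* = √(2DS/H) gives Q*² = 2DS/H.
From Q* = √(2DS/H): S = Q*²H / (2D) = 840² × 6.87 / (2 × 8,300) = 292.0164.

S ≈ £292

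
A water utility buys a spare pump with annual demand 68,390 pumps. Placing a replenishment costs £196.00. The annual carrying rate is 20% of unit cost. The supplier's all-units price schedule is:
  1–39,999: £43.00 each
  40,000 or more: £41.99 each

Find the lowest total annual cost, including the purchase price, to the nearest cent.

TC* ≈ £2,955,954.08

Holding cost per unit per year at price C is H = 0.20·C.
For each price level, check whether its EOQ is feasible; otherwise the best quantity at that price is the breakpoint.
EOQ at £43.00 = 1765.6 (feasible in tier 1): TC = 68,390×£43.00 + (68,390/1765.6)×196 + (1765.6/2)×0.20×£43.00 = £2,955,954.08.
EOQ at £41.99 = 1786.7 < 40000, so use break Q=40000: TC = 68,390×£41.99 + (68,390/40000.0)×196 + (40000.0/2)×0.20×£41.99 = £3,039,991.21.
Lowest total cost among the candidates is at Q = 1765.6.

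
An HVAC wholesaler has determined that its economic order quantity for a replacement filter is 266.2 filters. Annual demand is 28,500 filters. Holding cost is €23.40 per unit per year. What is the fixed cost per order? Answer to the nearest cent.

S ≈ €29.09

Squaring Q* = √(2DS/H) gives Q*² = 2DS/H.
From Q* = √(2DS/H): S = Q*²H / (2D) = 266.2² × 23.4 / (2 × 28,500) = 29.0909.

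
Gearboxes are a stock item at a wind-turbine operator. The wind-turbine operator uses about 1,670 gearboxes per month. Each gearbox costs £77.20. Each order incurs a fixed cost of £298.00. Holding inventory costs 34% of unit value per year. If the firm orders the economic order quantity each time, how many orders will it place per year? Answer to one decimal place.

Annual demand D = 1,670 × 12 = 20,040.
Holding cost H = 0.34 × £77.20 = £26.2480 per unit per year.
EOQ = √(2DS/H) = √(2 × 20,040 × 298 / 26.248) ≈ 674.57.
Orders per year = D / Q* = 20,040 / 674.57 ≈ 29.708.

N ≈ 29.7 orders per year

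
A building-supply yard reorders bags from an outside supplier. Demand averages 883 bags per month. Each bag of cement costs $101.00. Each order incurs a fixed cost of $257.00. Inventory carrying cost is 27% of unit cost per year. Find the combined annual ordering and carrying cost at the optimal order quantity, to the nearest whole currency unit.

TC* ≈ $12,187

Annual demand D = 883 × 12 = 10,596.
Holding cost H = 0.27 × $101.00 = $27.2700 per unit per year.
EOQ = √(2DS/H) = √(2 × 10,596 × 257 / 27.27) ≈ 446.90.
At the optimum the two cost components are equal, so total cost = 2·(Q*/2)H = Q*·H.
Minimum total = √(2DSH) = √(2 × 10,596 × 257 × 27.27) ≈ 12186.952.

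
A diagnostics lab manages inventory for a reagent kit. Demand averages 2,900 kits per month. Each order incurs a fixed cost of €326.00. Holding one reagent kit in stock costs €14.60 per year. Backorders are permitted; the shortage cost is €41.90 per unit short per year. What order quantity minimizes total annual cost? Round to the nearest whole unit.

Q* ≈ 1,448 kits

Annual demand D = 2,900 × 12 = 34,800.
With planned backorders, Q* = √(2DS/H) · √((H+B)/B).
√(2DS/H) = √(2 × 34,800 × 326 / 14.6) = 1246.628.
√((H+B)/B) = √((14.6+41.9)/41.9) = 1.1612.
Q* ≈ 1447.619.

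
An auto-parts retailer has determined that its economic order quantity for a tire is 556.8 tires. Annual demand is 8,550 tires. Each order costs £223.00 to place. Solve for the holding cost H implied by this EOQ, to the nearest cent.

Squaring Q* = √(2DS/H) gives Q*² = 2DS/H.
From Q* = √(2DS/H): H = 2DS / Q*² = 2 × 8,550 × 223 / 556.8² = 12.2999.

H ≈ £12.30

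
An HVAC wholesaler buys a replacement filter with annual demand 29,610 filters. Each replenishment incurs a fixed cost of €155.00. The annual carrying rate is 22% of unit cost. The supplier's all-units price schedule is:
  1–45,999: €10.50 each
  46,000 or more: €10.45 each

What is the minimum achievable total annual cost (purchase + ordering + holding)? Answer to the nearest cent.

Holding cost per unit per year at price C is H = 0.22·C.
For each price level, check whether its EOQ is feasible; otherwise the best quantity at that price is the breakpoint.
EOQ at €10.50 = 1993.4 (feasible in tier 1): TC = 29,610×€10.50 + (29,610/1993.4)×155 + (1993.4/2)×0.22×€10.50 = €315,509.75.
EOQ at €10.45 = 1998.2 < 46000, so use break Q=46000: TC = 29,610×€10.45 + (29,610/46000.0)×155 + (46000.0/2)×0.22×€10.45 = €362,401.27.
Lowest total cost among the candidates is at Q = 1993.4.

TC* ≈ €315,509.75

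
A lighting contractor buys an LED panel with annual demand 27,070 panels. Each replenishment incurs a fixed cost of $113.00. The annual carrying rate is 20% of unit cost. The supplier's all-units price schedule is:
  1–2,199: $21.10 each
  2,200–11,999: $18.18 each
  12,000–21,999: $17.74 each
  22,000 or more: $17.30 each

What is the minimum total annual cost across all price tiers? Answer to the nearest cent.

Holding cost per unit per year at price C is H = 0.20·C.
Evaluate total cost at each tier's feasible EOQ or, if the EOQ is below the tier, at the tier's minimum quantity.
EOQ at $21.10 = 1204.0 (feasible in tier 1): TC = 27,070×$21.10 + (27,070/1204.0)×113 + (1204.0/2)×0.20×$21.10 = $576,258.06.
EOQ at $18.18 = 1297.1 < 2200, so use break Q=2200: TC = 27,070×$18.18 + (27,070/2200.0)×113 + (2200.0/2)×0.20×$18.18 = $497,522.61.
EOQ at $17.74 = 1313.1 < 12000, so use break Q=12000: TC = 27,070×$17.74 + (27,070/12000.0)×113 + (12000.0/2)×0.20×$17.74 = $501,764.71.
EOQ at $17.30 = 1329.7 < 22000, so use break Q=22000: TC = 27,070×$17.30 + (27,070/22000.0)×113 + (22000.0/2)×0.20×$17.30 = $506,510.04.
Lowest total cost among the candidates is at Q = 2200.0.

TC* ≈ $497,522.61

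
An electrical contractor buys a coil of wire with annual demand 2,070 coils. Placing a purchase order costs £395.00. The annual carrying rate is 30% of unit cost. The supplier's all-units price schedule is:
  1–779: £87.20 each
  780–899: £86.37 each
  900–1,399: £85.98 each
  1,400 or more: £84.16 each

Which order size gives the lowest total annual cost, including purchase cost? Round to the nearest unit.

Q* ≈ 250 coils

Holding cost per unit per year at price C is H = 0.30·C.
Candidates are each tier's EOQ (if it falls in that tier) and each price-break quantity.
EOQ at £87.20 = 250.0 (feasible in tier 1): TC = 2,070×£87.20 + (2,070/250.0)×395 + (250.0/2)×0.30×£87.20 = £187,044.60.
EOQ at £86.37 = 251.2 < 780, so use break Q=780: TC = 2,070×£86.37 + (2,070/780.0)×395 + (780.0/2)×0.30×£86.37 = £189,939.46.
EOQ at £85.98 = 251.8 < 900, so use break Q=900: TC = 2,070×£85.98 + (2,070/900.0)×395 + (900.0/2)×0.30×£85.98 = £190,494.40.
EOQ at £84.16 = 254.5 < 1400, so use break Q=1400: TC = 2,070×£84.16 + (2,070/1400.0)×395 + (1400.0/2)×0.30×£84.16 = £192,468.84.
Lowest total cost is £187,044.60 at Q = 250.0.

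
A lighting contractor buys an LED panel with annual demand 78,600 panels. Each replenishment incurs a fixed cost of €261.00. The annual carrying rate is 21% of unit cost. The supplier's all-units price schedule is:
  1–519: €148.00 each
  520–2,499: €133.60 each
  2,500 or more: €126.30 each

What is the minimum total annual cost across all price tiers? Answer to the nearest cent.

Holding cost per unit per year at price C is H = 0.21·C.
For each price level, check whether its EOQ is feasible; otherwise the best quantity at that price is the breakpoint.
Tier 1 (€148.00): EOQ = 1149.0 exceeds tier's upper bound 519, so this tier is dominated.
EOQ at €133.60 = 1209.3 (feasible in tier 2): TC = 78,600×€133.60 + (78,600/1209.3)×261 + (1209.3/2)×0.21×€133.60 = €10,534,888.09.
EOQ at €126.30 = 1243.8 < 2500, so use break Q=2500: TC = 78,600×€126.30 + (78,600/2500.0)×261 + (2500.0/2)×0.21×€126.30 = €9,968,539.59.
Lowest total cost among the candidates is at Q = 2500.0.

TC* ≈ €9,968,539.59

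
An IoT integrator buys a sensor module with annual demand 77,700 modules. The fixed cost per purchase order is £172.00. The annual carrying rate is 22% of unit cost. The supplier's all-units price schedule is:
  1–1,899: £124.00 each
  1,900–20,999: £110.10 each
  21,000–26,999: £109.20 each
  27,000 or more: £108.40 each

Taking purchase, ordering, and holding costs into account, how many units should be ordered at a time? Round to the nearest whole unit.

Holding cost per unit per year at price C is H = 0.22·C.
For each price level, check whether its EOQ is feasible; otherwise the best quantity at that price is the breakpoint.
EOQ at £124.00 = 989.8 (feasible in tier 1): TC = 77,700×£124.00 + (77,700/989.8)×172 + (989.8/2)×0.22×£124.00 = £9,661,802.99.
EOQ at £110.10 = 1050.5 < 1900, so use break Q=1900: TC = 77,700×£110.10 + (77,700/1900.0)×172 + (1900.0/2)×0.22×£110.10 = £8,584,814.79.
EOQ at £109.20 = 1054.8 < 21000, so use break Q=21000: TC = 77,700×£109.20 + (77,700/21000.0)×172 + (21000.0/2)×0.22×£109.20 = £8,737,728.40.
EOQ at £108.40 = 1058.7 < 27000, so use break Q=27000: TC = 77,700×£108.40 + (77,700/27000.0)×172 + (27000.0/2)×0.22×£108.40 = £8,745,122.98.
Lowest total cost is £8,584,814.79 at Q = 1900.0.

Q* ≈ 1,900 modules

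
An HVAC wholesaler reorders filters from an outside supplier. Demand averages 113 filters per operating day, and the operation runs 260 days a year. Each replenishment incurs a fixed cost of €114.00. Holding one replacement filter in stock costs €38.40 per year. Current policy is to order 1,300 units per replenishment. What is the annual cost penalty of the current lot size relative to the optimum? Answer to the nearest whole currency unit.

Extra cost ≈ €11,498 per year

Annual demand D = 113 × 260 = 29,380.
EOQ = √(2DS/H) = √(2 × 29,380 × 114 / 38.4) ≈ 417.66.
Cost at Q* = (D/Q*)S + (Q*/2)H = √(2DSH) ≈ €16,038.32.
Cost at Q = 1,300: (29,380/1,300)×114 + (1,300/2)×38.4 = €2,576.40 + €24,960.00 = €27,536.40.
Excess = €27,536.40 − €16,038.32 = €11,498.08.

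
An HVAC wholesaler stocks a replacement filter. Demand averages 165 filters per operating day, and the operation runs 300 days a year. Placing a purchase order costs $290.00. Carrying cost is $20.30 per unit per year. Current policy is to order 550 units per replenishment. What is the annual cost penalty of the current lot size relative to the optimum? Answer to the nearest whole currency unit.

Annual demand D = 165 × 300 = 49,500.
EOQ = √(2DS/H) = √(2 × 49,500 × 290 / 20.3) ≈ 1189.24.
Cost at Q* = (D/Q*)S + (Q*/2)H = √(2DSH) ≈ $24,141.52.
Cost at Q = 550: (49,500/550)×290 + (550/2)×20.3 = $26,100.00 + $5,582.50 = $31,682.50.
Excess = $31,682.50 − $24,141.52 = $7,540.98.

Extra cost ≈ $7,541 per year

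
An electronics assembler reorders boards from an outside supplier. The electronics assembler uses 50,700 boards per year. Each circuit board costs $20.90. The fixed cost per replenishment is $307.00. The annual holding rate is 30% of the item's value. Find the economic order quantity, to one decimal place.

Q* ≈ 2,228.2 boards

Holding cost H = 0.30 × $20.90 = $6.2700 per unit per year.
EOQ = √(2DS / H) = √(2 × 50,700 × 307 / 6.27).
= √(31,129,800 / 6.27) = √4,964,880.3828 ≈ 2228.201.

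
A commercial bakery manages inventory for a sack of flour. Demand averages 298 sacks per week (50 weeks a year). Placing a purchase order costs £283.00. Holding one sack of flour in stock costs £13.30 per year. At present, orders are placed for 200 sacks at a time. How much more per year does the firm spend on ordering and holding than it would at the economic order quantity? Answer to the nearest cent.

Extra cost ≈ £11,822.74 per year

Annual demand D = 298 × 50 = 14,900.
EOQ = √(2DS/H) = √(2 × 14,900 × 283 / 13.3) ≈ 796.30.
Cost at Q* = (D/Q*)S + (Q*/2)H = √(2DSH) ≈ £10,590.76.
Cost at Q = 200: (14,900/200)×283 + (200/2)×13.3 = £21,083.50 + £1,330.00 = £22,413.50.
Excess = £22,413.50 − £10,590.76 = £11,822.74.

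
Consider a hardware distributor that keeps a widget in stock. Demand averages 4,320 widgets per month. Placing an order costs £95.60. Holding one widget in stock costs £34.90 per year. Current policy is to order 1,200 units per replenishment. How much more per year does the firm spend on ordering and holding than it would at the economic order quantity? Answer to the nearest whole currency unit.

Annual demand D = 4,320 × 12 = 51,840.
EOQ = √(2DS/H) = √(2 × 51,840 × 95.6 / 34.9) ≈ 532.92.
Cost at Q* = (D/Q*)S + (Q*/2)H = √(2DSH) ≈ £18,598.98.
Cost at Q = 1,200: (51,840/1,200)×95.6 + (1,200/2)×34.9 = £4,129.92 + £20,940.00 = £25,069.92.
Excess = £25,069.92 − £18,598.98 = £6,470.94.

Extra cost ≈ £6,471 per year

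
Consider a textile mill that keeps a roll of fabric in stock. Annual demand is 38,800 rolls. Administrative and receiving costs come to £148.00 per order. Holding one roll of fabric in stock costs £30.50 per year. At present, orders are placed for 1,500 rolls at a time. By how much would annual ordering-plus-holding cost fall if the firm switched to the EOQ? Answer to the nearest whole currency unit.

Extra cost ≈ £7,987 per year

EOQ = √(2DS/H) = √(2 × 38,800 × 148 / 30.5) ≈ 613.64.
Cost at Q* = (D/Q*)S + (Q*/2)H = √(2DSH) ≈ £18,715.94.
Cost at Q = 1,500: (38,800/1,500)×148 + (1,500/2)×30.5 = £3,828.27 + £22,875.00 = £26,703.27.
Excess = £26,703.27 − £18,715.94 = £7,987.33.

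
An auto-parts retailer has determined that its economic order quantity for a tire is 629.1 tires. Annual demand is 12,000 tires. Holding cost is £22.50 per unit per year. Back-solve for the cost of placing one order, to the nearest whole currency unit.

S ≈ £371

Squaring Q* = √(2DS/H) gives Q*² = 2DS/H.
From Q* = √(2DS/H): S = Q*²H / (2D) = 629.1² × 22.5 / (2 × 12,000) = 371.0314.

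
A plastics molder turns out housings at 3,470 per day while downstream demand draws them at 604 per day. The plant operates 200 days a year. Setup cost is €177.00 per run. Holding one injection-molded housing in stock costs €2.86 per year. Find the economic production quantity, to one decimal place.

Q* ≈ 4,254.8 housings

Annual demand D = 604 × 200 = 120,800.
Production build-up factor (1 − d/p) = 1 − 604/3,470 = 0.8259.
Q* = √(2DS / (H(1 − d/p))) = √(2 × 120,800 × 177 / (2.86 × 0.8259)).
= √(42,763,200 / 2.3622) ≈ 4254.796.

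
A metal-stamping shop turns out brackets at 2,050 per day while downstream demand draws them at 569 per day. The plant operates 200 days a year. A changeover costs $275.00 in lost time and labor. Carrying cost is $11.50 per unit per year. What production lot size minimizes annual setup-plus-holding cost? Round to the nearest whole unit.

Q* ≈ 2,745 brackets

Annual demand D = 569 × 200 = 113,800.
Production build-up factor (1 − d/p) = 1 − 569/2,050 = 0.7224.
Q* = √(2DS / (H(1 − d/p))) = √(2 × 113,800 × 275 / (11.5 × 0.7224)).
= √(62,590,000 / 8.308) ≈ 2744.751.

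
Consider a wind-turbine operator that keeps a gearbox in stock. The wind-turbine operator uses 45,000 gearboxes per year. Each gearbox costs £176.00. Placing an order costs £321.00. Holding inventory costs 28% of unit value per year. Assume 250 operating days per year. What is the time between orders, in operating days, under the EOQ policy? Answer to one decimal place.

Holding cost H = 0.28 × £176.00 = £49.2800 per unit per year.
EOQ = √(2DS/H) = √(2 × 45,000 × 321 / 49.28) ≈ 765.66.
Cycle time = Q*/D × 250 = 765.66 / 45,000 × 250 ≈ 4.254 days.

T ≈ 4.3 days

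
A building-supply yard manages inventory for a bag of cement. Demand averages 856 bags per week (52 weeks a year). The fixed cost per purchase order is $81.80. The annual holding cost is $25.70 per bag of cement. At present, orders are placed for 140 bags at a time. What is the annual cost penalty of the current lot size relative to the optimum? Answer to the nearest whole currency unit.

Annual demand D = 856 × 52 = 44,512.
EOQ = √(2DS/H) = √(2 × 44,512 × 81.8 / 25.7) ≈ 532.31.
Cost at Q* = (D/Q*)S + (Q*/2)H = √(2DSH) ≈ $13,680.34.
Cost at Q = 140: (44,512/140)×81.8 + (140/2)×25.7 = $26,007.73 + $1,799.00 = $27,806.73.
Excess = $27,806.73 − $13,680.34 = $14,126.39.

Extra cost ≈ $14,126 per year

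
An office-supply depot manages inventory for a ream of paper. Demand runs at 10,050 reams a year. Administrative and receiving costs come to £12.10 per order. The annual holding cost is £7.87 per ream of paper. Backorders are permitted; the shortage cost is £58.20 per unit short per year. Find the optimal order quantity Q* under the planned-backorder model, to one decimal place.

Q* ≈ 187.3 reams

With planned backorders, Q* = √(2DS/H) · √((H+B)/B).
√(2DS/H) = √(2 × 10,050 × 12.1 / 7.87) = 175.794.
√((H+B)/B) = √((7.87+58.2)/58.2) = 1.0655.
Q* ≈ 187.303.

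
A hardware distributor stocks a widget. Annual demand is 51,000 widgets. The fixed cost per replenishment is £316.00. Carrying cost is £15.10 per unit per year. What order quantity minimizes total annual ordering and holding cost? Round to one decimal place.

Q* ≈ 1,461.0 widgets

EOQ = √(2DS / H) = √(2 × 51,000 × 316 / 15.1).
= √(32,232,000 / 15.1) = √2,134,569.5364 ≈ 1461.017.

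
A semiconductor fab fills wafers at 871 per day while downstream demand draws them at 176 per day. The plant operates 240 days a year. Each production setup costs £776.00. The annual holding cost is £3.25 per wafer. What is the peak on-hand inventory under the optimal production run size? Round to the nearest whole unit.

Annual demand D = 176 × 240 = 42,240.
Production build-up factor (1 − d/p) = 1 − 176/871 = 0.7979.
Q* = √(2DS / (H(1 − d/p))) = √(2 × 42,240 × 776 / (3.25 × 0.7979)).
= √(65,556,480 / 2.5933) ≈ 5027.856.
Maximum inventory = Q*(1 − d/p) = 5027.856 × 0.7979 ≈ 4011.894.

I_max ≈ 4,012 wafers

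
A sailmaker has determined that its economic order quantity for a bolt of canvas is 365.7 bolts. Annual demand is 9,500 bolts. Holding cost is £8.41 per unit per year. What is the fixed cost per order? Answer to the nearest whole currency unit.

The basic EOQ model gives Q* = √(2DS/H); rearrange for the unknown.
From Q* = √(2DS/H): S = Q*²H / (2D) = 365.7² × 8.41 / (2 × 9,500) = 59.1960.

S ≈ £59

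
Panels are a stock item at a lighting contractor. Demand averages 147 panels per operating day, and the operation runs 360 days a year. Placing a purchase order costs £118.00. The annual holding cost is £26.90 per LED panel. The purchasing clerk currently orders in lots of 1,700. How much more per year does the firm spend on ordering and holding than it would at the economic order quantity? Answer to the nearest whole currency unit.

Extra cost ≈ £8,209 per year

Annual demand D = 147 × 360 = 52,920.
EOQ = √(2DS/H) = √(2 × 52,920 × 118 / 26.9) ≈ 681.38.
Cost at Q* = (D/Q*)S + (Q*/2)H = √(2DSH) ≈ £18,329.14.
Cost at Q = 1,700: (52,920/1,700)×118 + (1,700/2)×26.9 = £3,673.27 + £22,865.00 = £26,538.27.
Excess = £26,538.27 − £18,329.14 = £8,209.13.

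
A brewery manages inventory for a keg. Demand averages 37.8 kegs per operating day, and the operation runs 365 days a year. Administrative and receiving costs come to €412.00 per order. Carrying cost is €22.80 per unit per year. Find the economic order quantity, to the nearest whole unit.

Q* ≈ 706 kegs

Annual demand D = 37.8 × 365 = 13,797.
EOQ = √(2DS / H) = √(2 × 13,797 × 412 / 22.8).
= √(11,368,728 / 22.8) = √498,628.4211 ≈ 706.136.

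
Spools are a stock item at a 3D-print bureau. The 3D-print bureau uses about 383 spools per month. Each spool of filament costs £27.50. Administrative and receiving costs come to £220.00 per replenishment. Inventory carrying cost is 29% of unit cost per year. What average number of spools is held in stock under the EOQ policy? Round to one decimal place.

Average inventory ≈ 251.8 spools

Annual demand D = 383 × 12 = 4,596.
Holding cost H = 0.29 × £27.50 = £7.9750 per unit per year.
EOQ = √(2DS/H) = √(2 × 4,596 × 220 / 7.975) ≈ 503.56.
Average inventory = Q*/2 ≈ 503.56 / 2 = 251.780.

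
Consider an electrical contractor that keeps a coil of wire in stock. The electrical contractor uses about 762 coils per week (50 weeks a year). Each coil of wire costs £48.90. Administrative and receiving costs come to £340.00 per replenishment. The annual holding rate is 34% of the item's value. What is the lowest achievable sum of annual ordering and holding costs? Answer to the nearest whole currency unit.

Annual demand D = 762 × 50 = 38,100.
Holding cost H = 0.34 × £48.90 = £16.6260 per unit per year.
EOQ = √(2DS/H) = √(2 × 38,100 × 340 / 16.626) ≈ 1248.31.
At Q*, ordering cost (D/Q*)S equals holding cost (Q*/2)H, each = √(DSH/2).
Minimum total = √(2DSH) = √(2 × 38,100 × 340 × 16.626) ≈ 20754.431.

TC* ≈ £20,754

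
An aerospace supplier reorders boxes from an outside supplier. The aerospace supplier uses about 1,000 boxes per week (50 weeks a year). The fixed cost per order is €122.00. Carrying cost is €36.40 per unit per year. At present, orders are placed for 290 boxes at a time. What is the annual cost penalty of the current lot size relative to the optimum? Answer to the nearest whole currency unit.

Annual demand D = 1,000 × 50 = 50,000.
EOQ = √(2DS/H) = √(2 × 50,000 × 122 / 36.4) ≈ 578.93.
Cost at Q* = (D/Q*)S + (Q*/2)H = √(2DSH) ≈ €21,073.21.
Cost at Q = 290: (50,000/290)×122 + (290/2)×36.4 = €21,034.48 + €5,278.00 = €26,312.48.
Excess = €26,312.48 − €21,073.21 = €5,239.28.

Extra cost ≈ €5,239 per year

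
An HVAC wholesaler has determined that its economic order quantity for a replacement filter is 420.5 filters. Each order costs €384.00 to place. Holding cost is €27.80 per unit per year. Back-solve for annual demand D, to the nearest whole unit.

The basic EOQ model gives Q* = √(2DS/H); rearrange for the unknown.
From Q* = √(2DS/H): D = Q*²H / (2S) = 420.5² × 27.8 / (2 × 384) = 6400.525.

D ≈ 6,401 filters per year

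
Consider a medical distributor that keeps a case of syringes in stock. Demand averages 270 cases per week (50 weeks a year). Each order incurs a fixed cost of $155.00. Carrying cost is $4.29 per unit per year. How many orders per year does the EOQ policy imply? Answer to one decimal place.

N ≈ 13.7 orders per year

Annual demand D = 270 × 50 = 13,500.
Q* = √(2DS/H) = √(2 × 13,500 × 155 / 4.29) ≈ 987.69.
Orders per year = D / Q* = 13,500 / 987.69 ≈ 13.668.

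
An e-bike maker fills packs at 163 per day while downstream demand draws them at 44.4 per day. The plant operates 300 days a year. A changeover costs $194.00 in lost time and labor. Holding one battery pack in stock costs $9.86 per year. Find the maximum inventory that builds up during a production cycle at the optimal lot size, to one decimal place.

Annual demand D = 44.4 × 300 = 13,320.
Production build-up factor (1 − d/p) = 1 − 44.4/163 = 0.7276.
Q* = √(2DS / (H(1 − d/p))) = √(2 × 13,320 × 194 / (9.86 × 0.7276)).
= √(5,168,160 / 7.1742) ≈ 848.752.
Maximum inventory = Q*(1 − d/p) = 848.752 × 0.7276 ≈ 617.558.

I_max ≈ 617.6 packs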